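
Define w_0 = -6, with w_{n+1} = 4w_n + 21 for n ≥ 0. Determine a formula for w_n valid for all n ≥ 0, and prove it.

Claim: w_n = 4^n − 7.

Base case: w_0 = -6, and 4^0 − 7 = 1 − 7 = -6.
Assume w_m = 4^m − 7 for some m ≥ 0.
Then w_{m+1} = 4w_m + 21 = 4·(4^m − 7) + 21 = 4^{m+1} − 28 + 21 = 4^{m+1} − 7.
This completes the inductive step, so w_n = 4^n − 7 for all n ≥ 0.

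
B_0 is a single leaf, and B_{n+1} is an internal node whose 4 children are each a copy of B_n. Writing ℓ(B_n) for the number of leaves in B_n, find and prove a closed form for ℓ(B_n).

Claim: ℓ(B_n) = 4^n.

Base case: ℓ(B_0) = 1, and 4^0 = 1.
Assume ℓ(B_k) = 4^k.
Then ℓ(B_{k+1}) = 4·ℓ(B_k) = 4·4^k = 4^{k+1}.
Hence ℓ(B_n) = 4^n for every n ≥ 0, by induction.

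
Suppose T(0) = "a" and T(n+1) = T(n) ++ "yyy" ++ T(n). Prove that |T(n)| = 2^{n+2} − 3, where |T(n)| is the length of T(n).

Base case: |T(0)| = 1, and 2^{0+2} − 3 = 1.
Assume |T(m)| = 2^{m+2} − 3.
Then |T(m+1)| = |T(m)| + 3 + |T(m)| = 2|T(m)| + 3 = 2(2^{m+2} − 3) + 3 = 2^{m+3} − 6 + 3 = 2^{m+3} − 3.
This completes the inductive step, so |T(n)| = 2^{n+2} − 3 for all n ≥ 0.

|T(n)| = 2^{n+2} − 3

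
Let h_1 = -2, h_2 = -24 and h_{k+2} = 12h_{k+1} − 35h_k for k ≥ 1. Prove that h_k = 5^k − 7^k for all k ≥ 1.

Base cases: h_1 = -2 and 5^1 − 7^1 = -2; h_2 = -24 and 5^2 − 7^2 = -24.
Assume h_i = 5^i − 7^i for all 1 ≤ i ≤ j, where j ≥ 2.
Then h_{j+1} = 12h_j − 35h_{j−1} = 12·(5^j − 7^j) − 35·(5^{j−1} − 7^{j−1}) = (12·5 − 35)5^{j−1} − (12·7 − 35)7^{j−1} = 25·5^{j−1} − 49·7^{j−1} = 5^{j+1} − 7^{j+1}.
By strong induction, h_k = 5^k − 7^k for all k ≥ 1.

h_k = 5^k − 7^k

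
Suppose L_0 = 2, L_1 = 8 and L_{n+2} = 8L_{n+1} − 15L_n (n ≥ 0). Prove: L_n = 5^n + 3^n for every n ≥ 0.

Base cases: L_0 = 2 and 5^0 + 3^0 = 2; L_1 = 8 and 5^1 + 3^1 = 8.
Assume L_j = 5^j + 3^j for all 0 ≤ j ≤ m, where m ≥ 1.
Then L_{m+1} = 8L_m − 15L_{m−1} = 8·(5^m + 3^m) − 15·(5^{m−1} + 3^{m−1}) = (8·5 − 15)5^{m−1} + (8·3 − 15)3^{m−1} = 25·5^{m−1} + 9·3^{m−1} = 5^{m+1} + 3^{m+1}.
By strong induction, L_n = 5^n + 3^n for all n ≥ 0.

L_n = 5^n + 3^n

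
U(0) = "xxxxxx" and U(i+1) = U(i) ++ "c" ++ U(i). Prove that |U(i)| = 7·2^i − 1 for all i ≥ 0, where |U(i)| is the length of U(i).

Base case: |U(0)| = 6, and 7·2^0 − 1 = 6.
Assume |U(k)| = 7·2^k − 1.
Then |U(k+1)| = |U(k)| + 1 + |U(k)| = 2|U(k)| + 1 = 2(7·2^k − 1) + 1 = 7·2^{k+1} − 2 + 1 = 7·2^{k+1} − 1.
This completes the inductive step, so |U(i)| = 7·2^i − 1 for all i ≥ 0.

|U(i)| = 7·2^i − 1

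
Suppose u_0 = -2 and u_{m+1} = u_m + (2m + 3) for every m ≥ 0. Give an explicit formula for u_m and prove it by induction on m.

Claim: u_m = m^2 + 2m − 2.

Base case: u_0 = -2, and 0^2 + 2·0 − 2 = -2.
Assume u_r = r^2 + 2r − 2.
Then u_{r+1} = u_r + (2r + 3) = (r^2 + 2r − 2) + (2r + 3) = r^2 + 4r + 1,
and (r+1)^2 + 2·(r+1) − 2 = r^2 + 4r + 1.
By induction, u_m = m^2 + 2m − 2 for all m ≥ 0.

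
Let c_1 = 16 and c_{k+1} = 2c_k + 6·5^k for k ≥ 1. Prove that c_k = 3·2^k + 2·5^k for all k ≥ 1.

Base case: c_1 = 16, and 3·2^1 + 2·5^1 = 6 + 10 = 16.
Assume c_r = 3·2^r + 2·5^r for some r ≥ 1.
Then c_{r+1} = 2c_r + 6·5^r = 2·(3·2^r + 2·5^r) + 6·5^r = 3·2^{r+1} + 4·5^r + 6·5^r = 3·2^{r+1} + 10·5^r = 3·2^{r+1} + 2·5^{r+1}.
By induction, c_k = 3·2^k + 2·5^k for all k ≥ 1.

c_k = 3·2^k + 2·5^k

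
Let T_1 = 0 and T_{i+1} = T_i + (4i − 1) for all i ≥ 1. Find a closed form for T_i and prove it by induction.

Claim: T_i = 2i^2 − 3i + 1.

Base case: T_1 = 0, and 2·1^2 − 3·1 + 1 = 0.
Assume T_r = 2r^2 − 3r + 1.
Then T_{r+1} = T_r + (4r − 1) = (2r^2 − 3r + 1) + (4r − 1) = 2r^2 + r,
and 2·(r+1)^2 − 3·(r+1) + 1 = 2r^2 + r.
By induction, T_i = 2i^2 − 3i + 1 for all i ≥ 1.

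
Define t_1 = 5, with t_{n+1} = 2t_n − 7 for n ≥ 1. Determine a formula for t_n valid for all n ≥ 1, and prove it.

Claim: t_n = -2^n + 7.

Base case: t_1 = 5, and -2^1 + 7 = -2 + 7 = 5.
Assume t_m = -2^m + 7 for some m ≥ 1.
Then t_{m+1} = 2t_m − 7 = 2·(-2^m + 7) − 7 = -2^{m+1} + 14 − 7 = -2^{m+1} + 7.
This completes the inductive step, so t_n = -2^n + 7 for all n ≥ 1.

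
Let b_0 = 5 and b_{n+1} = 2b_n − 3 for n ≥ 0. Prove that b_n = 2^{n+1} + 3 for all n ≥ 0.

Base case: b_0 = 5, and 2^{0+1} + 3 = 2 + 3 = 5.
Assume b_j = 2^{j+1} + 3 for some j ≥ 0.
Then b_{j+1} = 2b_j − 3 = 2·(2^{j+1} + 3) − 3 = 2^{j+2} + 6 − 3 = 2^{j+2} + 3.
Hence b_n = 2^{n+1} + 3 for every n ≥ 0, by induction.

b_n = 2^{n+1} + 3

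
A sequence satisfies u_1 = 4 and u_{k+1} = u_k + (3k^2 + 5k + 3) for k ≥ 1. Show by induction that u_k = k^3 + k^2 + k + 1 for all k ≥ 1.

Base case: u_1 = 4, and 1^3 + 1^2 + 1 + 1 = 4.
Assume u_m = m^3 + m^2 + m + 1.
Then u_{m+1} = u_m + (3m^2 + 5m + 3) = (m^3 + m^2 + m + 1) + (3m^2 + 5m + 3) = m^3 + 4m^2 + 6m + 4,
and (m+1)^3 + (m+1)^2 + (m+1) + 1 = m^3 + 4m^2 + 6m + 4.
By induction, u_k = k^3 + k^2 + k + 1 for all k ≥ 1.

u_k = k^3 + k^2 + k + 1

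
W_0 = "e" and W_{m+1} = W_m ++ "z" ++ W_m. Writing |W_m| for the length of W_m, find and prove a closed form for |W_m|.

Claim: |W_m| = 2^{m+1} − 1.

Base case: |W_0| = 1, and 2^{0+1} − 1 = 1.
Assume |W_j| = 2^{j+1} − 1.
Then |W_{j+1}| = |W_j| + 1 + |W_j| = 2|W_j| + 1 = 2(2^{j+1} − 1) + 1 = 2^{j+2} − 2 + 1 = 2^{j+2} − 1.
By induction, |W_m| = 2^{m+1} − 1 for all m ≥ 0.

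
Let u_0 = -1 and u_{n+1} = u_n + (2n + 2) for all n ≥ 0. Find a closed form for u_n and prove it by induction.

Claim: u_n = n^2 + n − 1.

Base case: u_0 = -1, and 0^2 + 0 − 1 = -1.
Assume u_r = r^2 + r − 1.
Then u_{r+1} = u_r + (2r + 2) = (r^2 + r − 1) + (2r + 2) = r^2 + 3r + 1,
and (r+1)^2 + (r+1) − 1 = r^2 + 3r + 1.
By induction, u_n = n^2 + n − 1 for all n ≥ 0.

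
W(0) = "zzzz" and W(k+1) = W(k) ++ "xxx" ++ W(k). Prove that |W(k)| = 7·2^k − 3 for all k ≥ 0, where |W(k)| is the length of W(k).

Base case: |W(0)| = 4, and 7·2^0 − 3 = 4.
Assume |W(r)| = 7·2^r − 3.
Then |W(r+1)| = |W(r)| + 3 + |W(r)| = 2|W(r)| + 3 = 2(7·2^r − 3) + 3 = 7·2^{r+1} − 6 + 3 = 7·2^{r+1} − 3.
This completes the inductive step, so |W(k)| = 7·2^k − 3 for all k ≥ 0.

|W(k)| = 7·2^k − 3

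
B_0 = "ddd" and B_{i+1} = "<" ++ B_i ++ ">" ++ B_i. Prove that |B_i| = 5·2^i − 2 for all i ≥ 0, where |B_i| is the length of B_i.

Base case: |B_0| = 3, and 5·2^0 − 2 = 3.
Assume |B_r| = 5·2^r − 2.
Then |B_{r+1}| = 1 + |B_r| + 1 + |B_r| = 2|B_r| + 2 = 2(5·2^r − 2) + 2 = 5·2^{r+1} − 4 + 2 = 5·2^{r+1} − 2.
This completes the inductive step, so |B_i| = 5·2^i − 2 for all i ≥ 0.

|B_i| = 5·2^i − 2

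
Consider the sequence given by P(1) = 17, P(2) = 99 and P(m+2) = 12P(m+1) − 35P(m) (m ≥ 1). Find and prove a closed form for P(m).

Claim: P(m) = 2·5^m + 7^m.

Base cases: P(1) = 17 and 2·5^1 + 7^1 = 17; P(2) = 99 and 2·5^2 + 7^2 = 99.
Assume P(i) = 2·5^i + 7^i for all 1 ≤ i ≤ j, where j ≥ 2.
Then P(j+1) = 12P(j) − 35P(j−1) = 12·(2·5^j + 7^j) − 35·(2·5^{j−1} + 7^{j−1}) = 2·(12·5 − 35)5^{j−1} + (12·7 − 35)7^{j−1} = 50·5^{j−1} + 49·7^{j−1} = 2·5^{j+1} + 7^{j+1}.
So the formula holds for j+1, and by strong induction P(m) = 2·5^m + 7^m for all m ≥ 1.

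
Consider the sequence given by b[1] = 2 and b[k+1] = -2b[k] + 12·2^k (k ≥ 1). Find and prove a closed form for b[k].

Claim: b[k] = 2·(-2)^k + 3·2^k.

Base case: b[1] = 2, and 2·(-2)^1 + 3·2^1 = -4 + 6 = 2.
Assume b[j] = 2·(-2)^j + 3·2^j for some j ≥ 1.
Then b[j+1] = -2b[j] + 12·2^j = -2·(2·(-2)^j + 3·2^j) + 12·2^j = 2·(-2)^{j+1} − 6·2^j + 12·2^j = 2·(-2)^{j+1} + 6·2^j = 2·(-2)^{j+1} + 3·2^{j+1}.
This completes the inductive step, so b[k] = 2·(-2)^k + 3·2^k for all k ≥ 1.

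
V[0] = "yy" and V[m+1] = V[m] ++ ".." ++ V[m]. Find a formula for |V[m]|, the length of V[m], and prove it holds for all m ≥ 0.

Claim: |V[m]| = 2^{m+2} − 2.

Base case: |V[0]| = 2, and 2^{0+2} − 2 = 2.
Assume |V[k]| = 2^{k+2} − 2.
Then |V[k+1]| = |V[k]| + 2 + |V[k]| = 2|V[k]| + 2 = 2(2^{k+2} − 2) + 2 = 2^{k+3} − 4 + 2 = 2^{k+3} − 2.
Hence |V[m]| = 2^{m+2} − 2 for every m ≥ 0, by induction.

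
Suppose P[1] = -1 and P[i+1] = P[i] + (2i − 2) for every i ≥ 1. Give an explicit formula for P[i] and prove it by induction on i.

Claim: P[i] = i^2 − 3i + 1.

Base case: P[1] = -1, and 1^2 − 3·1 + 1 = -1.
Assume P[m] = m^2 − 3m + 1.
Then P[m+1] = P[m] + (2m − 2) = (m^2 − 3m + 1) + (2m − 2) = m^2 − m − 1,
and (m+1)^2 − 3·(m+1) + 1 = m^2 − m − 1.
This completes the inductive step, so P[i] = i^2 − 3i + 1 for all i ≥ 1.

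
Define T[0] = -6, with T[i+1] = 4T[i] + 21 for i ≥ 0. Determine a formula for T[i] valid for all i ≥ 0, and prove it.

Claim: T[i] = 4^i − 7.

Base case: T[0] = -6, and 4^0 − 7 = 1 − 7 = -6.
Assume T[j] = 4^j − 7 for some j ≥ 0.
Then T[j+1] = 4T[j] + 21 = 4·(4^j − 7) + 21 = 4^{j+1} − 28 + 21 = 4^{j+1} − 7.
This completes the inductive step, so T[i] = 4^i − 7 for all i ≥ 0.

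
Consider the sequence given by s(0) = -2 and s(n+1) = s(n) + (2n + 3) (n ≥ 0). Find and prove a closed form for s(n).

Claim: s(n) = n^2 + 2n − 2.

Base case: s(0) = -2, and 0^2 + 2·0 − 2 = -2.
Assume s(k) = k^2 + 2k − 2.
Then s(k+1) = s(k) + (2k + 3) = (k^2 + 2k − 2) + (2k + 3) = k^2 + 4k + 1,
and (k+1)^2 + 2·(k+1) − 2 = k^2 + 4k + 1.
By induction, s(n) = n^2 + 2n − 2 for all n ≥ 0.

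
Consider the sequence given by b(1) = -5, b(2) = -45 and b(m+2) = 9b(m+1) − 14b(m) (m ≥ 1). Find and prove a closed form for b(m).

Claim: b(m) = 2^m − 7^m.

Base cases: b(1) = -5 and 2^1 − 7^1 = -5; b(2) = -45 and 2^2 − 7^2 = -45.
Assume b(i) = 2^i − 7^i for all 1 ≤ i ≤ j, where j ≥ 2.
Then b(j+1) = 9b(j) − 14b(j−1) = 9·(2^j − 7^j) − 14·(2^{j−1} − 7^{j−1}) = (9·2 − 14)2^{j−1} − (9·7 − 14)7^{j−1} = 4·2^{j−1} − 49·7^{j−1} = 2^{j+1} − 7^{j+1}.
This completes the inductive step, so b(m) = 2^m − 7^m for all m ≥ 1.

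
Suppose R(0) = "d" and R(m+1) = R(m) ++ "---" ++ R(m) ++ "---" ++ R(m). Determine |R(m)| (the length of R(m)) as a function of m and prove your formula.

Claim: |R(m)| = 4·3^m − 3.

Base case: |R(0)| = 1, and 4·3^0 − 3 = 1.
Assume |R(j)| = 4·3^j − 3.
Then |R(j+1)| = 3|R(j)| + 6 = 3(4·3^j − 3) + 6 = 4·3^{j+1} − 9 + 6 = 4·3^{j+1} − 3.
This completes the inductive step, so |R(m)| = 4·3^m − 3 for all m ≥ 0.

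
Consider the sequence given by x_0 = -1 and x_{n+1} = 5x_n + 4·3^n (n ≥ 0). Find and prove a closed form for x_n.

Claim: x_n = 5^n − 2·3^n.

Base case: x_0 = -1, and 5^0 − 2·3^0 = 1 − 2 = -1.
Assume x_k = 5^k − 2·3^k for some k ≥ 0.
Then x_{k+1} = 5x_k + 4·3^k = 5·(5^k − 2·3^k) + 4·3^k = 5^{k+1} − 10·3^k + 4·3^k = 5^{k+1} − 6·3^k = 5^{k+1} − 2·3^{k+1}.
So the formula holds for k+1, and by induction x_n = 5^n − 2·3^n for all n ≥ 0.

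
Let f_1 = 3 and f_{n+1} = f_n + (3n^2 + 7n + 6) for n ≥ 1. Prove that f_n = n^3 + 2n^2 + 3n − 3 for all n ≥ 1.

Base case: f_1 = 3, and 1^3 + 2·1^2 + 3·1 − 3 = 3.
Assume f_k = k^3 + 2k^2 + 3k − 3.
Then f_{k+1} = f_k + (3k^2 + 7k + 6) = (k^3 + 2k^2 + 3k − 3) + (3k^2 + 7k + 6) = k^3 + 5k^2 + 10k + 3,
and (k+1)^3 + 2·(k+1)^2 + 3·(k+1) − 3 = k^3 + 5k^2 + 10k + 3.
By induction, f_n = n^3 + 2n^2 + 3n − 3 for all n ≥ 1.

f_n = n^3 + 2n^2 + 3n − 3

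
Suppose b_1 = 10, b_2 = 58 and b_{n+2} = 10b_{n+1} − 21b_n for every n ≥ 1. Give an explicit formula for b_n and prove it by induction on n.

Claim: b_n = 3^n + 7^n.

Base cases: b_1 = 10 and 3^1 + 7^1 = 10; b_2 = 58 and 3^2 + 7^2 = 58.
Assume b_j = 3^j + 7^j for all 1 ≤ j ≤ m, where m ≥ 2.
Then b_{m+1} = 10b_m − 21b_{m−1} = 10·(3^m + 7^m) − 21·(3^{m−1} + 7^{m−1}) = (10·3 − 21)3^{m−1} + (10·7 − 21)7^{m−1} = 9·3^{m−1} + 49·7^{m−1} = 3^{m+1} + 7^{m+1}.
So the formula holds for m+1, and by strong induction b_n = 3^n + 7^n for all n ≥ 1.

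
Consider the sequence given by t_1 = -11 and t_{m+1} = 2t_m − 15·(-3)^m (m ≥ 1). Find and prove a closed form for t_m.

Claim: t_m = -2^m + 3·(-3)^m.

Base case: t_1 = -11, and -2^1 + 3·(-3)^1 = -2 − 9 = -11.
Assume t_k = -2^k + 3·(-3)^k for some k ≥ 1.
Then t_{k+1} = 2t_k − 15·(-3)^k = 2·(-2^k + 3·(-3)^k) − 15·(-3)^k = -2^{k+1} + 6·(-3)^k − 15·(-3)^k = -2^{k+1} − 9·(-3)^k = -2^{k+1} + 3·(-3)^{k+1}.
So the formula holds for k+1, and by induction t_m = -2^m + 3·(-3)^m for all m ≥ 1.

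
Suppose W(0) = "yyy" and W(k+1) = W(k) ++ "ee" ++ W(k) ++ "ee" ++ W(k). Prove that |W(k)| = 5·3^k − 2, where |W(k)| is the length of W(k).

Base case: |W(0)| = 3, and 5·3^0 − 2 = 3.
Assume |W(m)| = 5·3^m − 2.
Then |W(m+1)| = 3|W(m)| + 4 = 3(5·3^m − 2) + 4 = 5·3^{m+1} − 6 + 4 = 5·3^{m+1} − 2.
By induction, |W(k)| = 5·3^k − 2 for all k ≥ 0.

|W(k)| = 5·3^k − 2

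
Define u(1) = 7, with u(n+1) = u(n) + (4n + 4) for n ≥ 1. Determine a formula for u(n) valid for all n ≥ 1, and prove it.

Claim: u(n) = 2n^2 + 2n + 3.

Base case: u(1) = 7, and 2·1^2 + 2·1 + 3 = 7.
Assume u(j) = 2j^2 + 2j + 3.
Then u(j+1) = u(j) + (4j + 4) = (2j^2 + 2j + 3) + (4j + 4) = 2j^2 + 6j + 7,
and 2·(j+1)^2 + 2·(j+1) + 3 = 2j^2 + 6j + 7.
Hence u(n) = 2n^2 + 2n + 3 for every n ≥ 1, by induction.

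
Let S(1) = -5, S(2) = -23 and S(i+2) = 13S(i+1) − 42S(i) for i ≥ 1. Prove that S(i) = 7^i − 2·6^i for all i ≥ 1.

Base cases: S(1) = -5 and 7^1 − 2·6^1 = -5; S(2) = -23 and 7^2 − 2·6^2 = -23.
Assume S(j) = 7^j − 2·6^j for all 1 ≤ j ≤ m, where m ≥ 2.
Then S(m+1) = 13S(m) − 42S(m−1) = 13·(7^m − 2·6^m) − 42·(7^{m−1} − 2·6^{m−1}) = (13·7 − 42)7^{m−1} − 2·(13·6 − 42)6^{m−1} = 49·7^{m−1} − 72·6^{m−1} = 7^{m+1} − 2·6^{m+1}.
By strong induction, S(i) = 7^i − 2·6^i for all i ≥ 1.

S(i) = 7^i − 2·6^i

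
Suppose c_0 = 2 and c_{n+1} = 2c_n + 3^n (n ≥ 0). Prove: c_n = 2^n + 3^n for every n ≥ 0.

Base case: c_0 = 2, and 2^0 + 3^0 = 1 + 1 = 2.
Assume c_j = 2^j + 3^j for some j ≥ 0.
Then c_{j+1} = 2c_j + 3^j = 2·(2^j + 3^j) + 3^j = 2^{j+1} + 2·3^j + 3^j = 2^{j+1} + 3·3^j = 2^{j+1} + 3^{j+1}.
By induction, c_n = 2^n + 3^n for all n ≥ 0.

c_n = 2^n + 3^n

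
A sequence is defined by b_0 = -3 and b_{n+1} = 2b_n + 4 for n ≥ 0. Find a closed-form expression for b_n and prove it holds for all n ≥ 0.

Claim: b_n = 2^n − 4.

Base case: b_0 = -3, and 2^0 − 4 = 1 − 4 = -3.
Assume b_k = 2^k − 4 for some k ≥ 0.
Then b_{k+1} = 2b_k + 4 = 2·(2^k − 4) + 4 = 2^{k+1} − 8 + 4 = 2^{k+1} − 4.
By induction, b_n = 2^n − 4 for all n ≥ 0.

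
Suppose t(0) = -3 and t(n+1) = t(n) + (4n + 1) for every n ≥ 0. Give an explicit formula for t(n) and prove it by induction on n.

Claim: t(n) = 2n^2 − n − 3.

Base case: t(0) = -3, and 2·0^2 − 0 − 3 = -3.
Assume t(m) = 2m^2 − m − 3.
Then t(m+1) = t(m) + (4m + 1) = (2m^2 − m − 3) + (4m + 1) = 2m^2 + 3m − 2,
and 2·(m+1)^2 − (m+1) − 3 = 2m^2 + 3m − 2.
This completes the inductive step, so t(n) = 2n^2 − n − 3 for all n ≥ 0.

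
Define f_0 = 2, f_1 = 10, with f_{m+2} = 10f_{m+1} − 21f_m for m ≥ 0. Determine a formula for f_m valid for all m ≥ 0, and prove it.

Claim: f_m = 7^m + 3^m.

Base cases: f_0 = 2 and 7^0 + 3^0 = 2; f_1 = 10 and 7^1 + 3^1 = 10.
Assume f_j = 7^j + 3^j for all 0 ≤ j ≤ r, where r ≥ 1.
Then f_{r+1} = 10f_r − 21f_{r−1} = 10·(7^r + 3^r) − 21·(7^{r−1} + 3^{r−1}) = (10·7 − 21)7^{r−1} + (10·3 − 21)3^{r−1} = 49·7^{r−1} + 9·3^{r−1} = 7^{r+1} + 3^{r+1}.
So the formula holds for r+1, and by strong induction f_m = 7^m + 3^m for all m ≥ 0.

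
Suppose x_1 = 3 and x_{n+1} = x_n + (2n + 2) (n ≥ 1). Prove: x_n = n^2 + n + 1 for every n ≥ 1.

Base case: x_1 = 3, and 1^2 + 1 + 1 = 3.
Assume x_j = j^2 + j + 1.
Then x_{j+1} = x_j + (2j + 2) = (j^2 + j + 1) + (2j + 2) = j^2 + 3j + 3,
and (j+1)^2 + (j+1) + 1 = j^2 + 3j + 3.
This completes the inductive step, so x_n = n^2 + n + 1 for all n ≥ 1.

x_n = n^2 + n + 1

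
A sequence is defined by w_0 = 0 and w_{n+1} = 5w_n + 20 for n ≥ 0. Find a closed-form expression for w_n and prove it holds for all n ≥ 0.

Claim: w_n = 5^{n+1} − 5.

Base case: w_0 = 0, and 5^{0+1} − 5 = 5 − 5 = 0.
Assume w_j = 5^{j+1} − 5 for some j ≥ 0.
Then w_{j+1} = 5w_j + 20 = 5·(5^{j+1} − 5) + 20 = 5^{j+2} − 25 + 20 = 5^{j+2} − 5.
This completes the inductive step, so w_n = 5^{n+1} − 5 for all n ≥ 0.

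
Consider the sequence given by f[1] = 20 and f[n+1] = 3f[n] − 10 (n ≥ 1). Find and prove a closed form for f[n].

Claim: f[n] = 5·3^n + 5.

Base case: f[1] = 20, and 5·3^1 + 5 = 15 + 5 = 20.
Assume f[r] = 5·3^r + 5 for some r ≥ 1.
Then f[r+1] = 3f[r] − 10 = 3·(5·3^r + 5) − 10 = 15·3^r + 15 − 10 = 5·3^{r+1} + 5.
This completes the inductive step, so f[n] = 5·3^n + 5 for all n ≥ 1.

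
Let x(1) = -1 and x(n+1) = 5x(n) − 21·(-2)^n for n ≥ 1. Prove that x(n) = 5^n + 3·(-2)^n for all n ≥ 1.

Base case: x(1) = -1, and 5^1 + 3·(-2)^1 = 5 − 6 = -1.
Assume x(j) = 5^j + 3·(-2)^j for some j ≥ 1.
Then x(j+1) = 5x(j) − 21·(-2)^j = 5·(5^j + 3·(-2)^j) − 21·(-2)^j = 5^{j+1} + 15·(-2)^j − 21·(-2)^j = 5^{j+1} − 6·(-2)^j = 5^{j+1} + 3·(-2)^{j+1}.
By induction, x(n) = 5^n + 3·(-2)^n for all n ≥ 1.

x(n) = 5^n + 3·(-2)^n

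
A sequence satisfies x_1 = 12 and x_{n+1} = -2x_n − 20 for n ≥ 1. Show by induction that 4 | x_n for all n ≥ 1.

Base case: x_1 = 12 = 4·3, so 4 | x_1.
Assume 4 | x_j, so x_j = 4t for some integer t.
Then x_{j+1} = -2x_j − 20 = -2·(4t) − 20 = 4(-2t − 5), so 4 | x_{j+1}.
Hence 4 | x_n for every n ≥ 1, by induction.

4 | x_n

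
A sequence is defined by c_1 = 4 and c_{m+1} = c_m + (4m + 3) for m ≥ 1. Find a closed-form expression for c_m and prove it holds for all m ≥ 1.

Claim: c_m = 2m^2 + m + 1.

Base case: c_1 = 4, and 2·1^2 + 1 + 1 = 4.
Assume c_k = 2k^2 + k + 1.
Then c_{k+1} = c_k + (4k + 3) = (2k^2 + k + 1) + (4k + 3) = 2k^2 + 5k + 4,
and 2·(k+1)^2 + (k+1) + 1 = 2k^2 + 5k + 4.
This completes the inductive step, so c_m = 2m^2 + m + 1 for all m ≥ 1.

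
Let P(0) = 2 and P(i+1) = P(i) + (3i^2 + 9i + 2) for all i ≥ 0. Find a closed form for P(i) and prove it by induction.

Claim: P(i) = i^3 + 3i^2 − 2i + 2.

Base case: P(0) = 2, and 0^3 + 3·0^2 − 2·0 + 2 = 2.
Assume P(j) = j^3 + 3j^2 − 2j + 2.
Then P(j+1) = P(j) + (3j^2 + 9j + 2) = (j^3 + 3j^2 − 2j + 2) + (3j^2 + 9j + 2) = j^3 + 6j^2 + 7j + 4,
and (j+1)^3 + 3·(j+1)^2 − 2·(j+1) + 2 = j^3 + 6j^2 + 7j + 4.
Hence P(i) = i^3 + 3i^2 − 2i + 2 for every i ≥ 0, by induction.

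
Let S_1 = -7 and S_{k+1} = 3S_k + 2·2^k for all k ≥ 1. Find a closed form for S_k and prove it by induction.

Claim: S_k = -3^k − 2·2^k.

Base case: S_1 = -7, and -3^1 − 2·2^1 = -3 − 4 = -7.
Assume S_j = -3^j − 2·2^j for some j ≥ 1.
Then S_{j+1} = 3S_j + 2·2^j = 3·(-3^j − 2·2^j) + 2·2^j = -3^{j+1} − 6·2^j + 2·2^j = -3^{j+1} − 4·2^j = -3^{j+1} − 2·2^{j+1}.
By induction, S_k = -3^k − 2·2^k for all k ≥ 1.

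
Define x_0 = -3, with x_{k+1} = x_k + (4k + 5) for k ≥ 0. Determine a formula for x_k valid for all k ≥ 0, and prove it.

Claim: x_k = 2k^2 + 3k − 3.

Base case: x_0 = -3, and 2·0^2 + 3·0 − 3 = -3.
Assume x_j = 2j^2 + 3j − 3.
Then x_{j+1} = x_j + (4j + 5) = (2j^2 + 3j − 3) + (4j + 5) = 2j^2 + 7j + 2,
and 2·(j+1)^2 + 3·(j+1) − 3 = 2j^2 + 7j + 2.
This completes the inductive step, so x_k = 2k^2 + 3k − 3 for all k ≥ 0.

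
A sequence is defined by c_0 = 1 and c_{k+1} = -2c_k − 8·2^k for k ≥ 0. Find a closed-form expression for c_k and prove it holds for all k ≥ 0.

Claim: c_k = 3·(-2)^k − 2·2^k.

Base case: c_0 = 1, and 3·(-2)^0 − 2·2^0 = 3 − 2 = 1.
Assume c_r = 3·(-2)^r − 2·2^r for some r ≥ 0.
Then c_{r+1} = -2c_r − 8·2^r = -2·(3·(-2)^r − 2·2^r) − 8·2^r = 3·(-2)^{r+1} + 4·2^r − 8·2^r = 3·(-2)^{r+1} − 4·2^r = 3·(-2)^{r+1} − 2·2^{r+1}.
This completes the inductive step, so c_k = 3·(-2)^k − 2·2^k for all k ≥ 0.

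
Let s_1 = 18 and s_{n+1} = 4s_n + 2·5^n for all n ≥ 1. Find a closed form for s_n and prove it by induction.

Claim: s_n = 2·4^n + 2·5^n.

Base case: s_1 = 18, and 2·4^1 + 2·5^1 = 8 + 10 = 18.
Assume s_j = 2·4^j + 2·5^j for some j ≥ 1.
Then s_{j+1} = 4s_j + 2·5^j = 4·(2·4^j + 2·5^j) + 2·5^j = 2·4^{j+1} + 8·5^j + 2·5^j = 2·4^{j+1} + 10·5^j = 2·4^{j+1} + 2·5^{j+1}.
By induction, s_n = 2·4^n + 2·5^n for all n ≥ 1.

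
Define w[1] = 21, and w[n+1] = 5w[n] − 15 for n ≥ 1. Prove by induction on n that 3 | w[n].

Base case: w[1] = 21 = 3·7, so 3 | w[1].
Assume 3 | w[k], so w[k] = 3t for some integer t.
Then w[k+1] = 5w[k] − 15 = 5·(3t) − 15 = 3(5t − 5), so 3 | w[k+1].
So the property holds for k+1, and by induction 3 | w[n] for all n ≥ 1.

3 | w[n]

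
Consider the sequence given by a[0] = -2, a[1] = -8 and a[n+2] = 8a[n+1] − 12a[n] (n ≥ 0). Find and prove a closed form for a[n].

Claim: a[n] = -6^n − 2^n.

Base cases: a[0] = -2 and -6^0 − 2^0 = -2; a[1] = -8 and -6^1 − 2^1 = -8.
Assume a[j] = -6^j − 2^j for all 0 ≤ j ≤ m, where m ≥ 1.
Then a[m+1] = 8a[m] − 12a[m−1] = 8·(-6^m − 2^m) − 12·(-6^{m−1} − 2^{m−1}) = -(8·6 − 12)6^{m−1} − (8·2 − 12)2^{m−1} = -36·6^{m−1} − 4·2^{m−1} = -6^{m+1} − 2^{m+1}.
This completes the inductive step, so a[n] = -6^n − 2^n for all n ≥ 0.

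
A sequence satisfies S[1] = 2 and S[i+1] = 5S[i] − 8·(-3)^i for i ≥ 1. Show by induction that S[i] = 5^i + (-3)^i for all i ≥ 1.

Base case: S[1] = 2, and 5^1 + (-3)^1 = 5 − 3 = 2.
Assume S[m] = 5^m + (-3)^m for some m ≥ 1.
Then S[m+1] = 5S[m] − 8·(-3)^m = 5·(5^m + (-3)^m) − 8·(-3)^m = 5^{m+1} + 5·(-3)^m − 8·(-3)^m = 5^{m+1} − 3·(-3)^m = 5^{m+1} + (-3)^{m+1}.
Hence S[i] = 5^i + (-3)^i for every i ≥ 1, by induction.

S[i] = 5^i + (-3)^i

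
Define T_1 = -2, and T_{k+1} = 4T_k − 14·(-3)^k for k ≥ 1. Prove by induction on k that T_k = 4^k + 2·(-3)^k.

Base case: T_1 = -2, and 4^1 + 2·(-3)^1 = 4 − 6 = -2.
Assume T_r = 4^r + 2·(-3)^r for some r ≥ 1.
Then T_{r+1} = 4T_r − 14·(-3)^r = 4·(4^r + 2·(-3)^r) − 14·(-3)^r = 4^{r+1} + 8·(-3)^r − 14·(-3)^r = 4^{r+1} − 6·(-3)^r = 4^{r+1} + 2·(-3)^{r+1}.
By induction, T_k = 4^k + 2·(-3)^k for all k ≥ 1.

T_k = 4^k + 2·(-3)^k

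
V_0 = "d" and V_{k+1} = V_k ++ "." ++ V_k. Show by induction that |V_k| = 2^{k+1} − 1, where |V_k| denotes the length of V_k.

Base case: |V_0| = 1, and 2^{0+1} − 1 = 1.
Assume |V_m| = 2^{m+1} − 1.
Then |V_{m+1}| = |V_m| + 1 + |V_m| = 2|V_m| + 1 = 2(2^{m+1} − 1) + 1 = 2^{m+2} − 2 + 1 = 2^{m+2} − 1.
So the formula holds for m+1, and by induction |V_k| = 2^{k+1} − 1 for all k ≥ 0.

|V_k| = 2^{k+1} − 1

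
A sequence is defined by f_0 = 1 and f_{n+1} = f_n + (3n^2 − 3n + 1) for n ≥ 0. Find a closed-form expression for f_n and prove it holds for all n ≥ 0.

Claim: f_n = n^3 − 3n^2 + 3n + 1.

Base case: f_0 = 1, and 0^3 − 3·0^2 + 3·0 + 1 = 1.
Assume f_m = m^3 − 3m^2 + 3m + 1.
Then f_{m+1} = f_m + (3m^2 − 3m + 1) = (m^3 − 3m^2 + 3m + 1) + (3m^2 − 3m + 1) = m^3 + 2,
and (m+1)^3 − 3·(m+1)^2 + 3·(m+1) + 1 = m^3 + 2.
Hence f_n = n^3 − 3n^2 + 3n + 1 for every n ≥ 0, by induction.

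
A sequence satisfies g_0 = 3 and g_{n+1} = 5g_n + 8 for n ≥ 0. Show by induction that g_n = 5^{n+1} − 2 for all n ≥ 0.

Base case: g_0 = 3, and 5^{0+1} − 2 = 5 − 2 = 3.
Assume g_r = 5^{r+1} − 2 for some r ≥ 0.
Then g_{r+1} = 5g_r + 8 = 5·(5^{r+1} − 2) + 8 = 5^{r+2} − 10 + 8 = 5^{r+2} − 2.
This completes the inductive step, so g_n = 5^{n+1} − 2 for all n ≥ 0.

g_n = 5^{n+1} − 2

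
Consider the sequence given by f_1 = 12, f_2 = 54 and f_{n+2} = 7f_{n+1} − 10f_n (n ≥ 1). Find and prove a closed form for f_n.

Claim: f_n = 2^n + 2·5^n.

Base cases: f_1 = 12 and 2^1 + 2·5^1 = 12; f_2 = 54 and 2^2 + 2·5^2 = 54.
Assume f_i = 2^i + 2·5^i for all 1 ≤ i ≤ j, where j ≥ 2.
Then f_{j+1} = 7f_j − 10f_{j−1} = 7·(2^j + 2·5^j) − 10·(2^{j−1} + 2·5^{j−1}) = (7·2 − 10)2^{j−1} + 2·(7·5 − 10)5^{j−1} = 4·2^{j−1} + 50·5^{j−1} = 2^{j+1} + 2·5^{j+1}.
This completes the inductive step, so f_n = 2^n + 2·5^n for all n ≥ 1.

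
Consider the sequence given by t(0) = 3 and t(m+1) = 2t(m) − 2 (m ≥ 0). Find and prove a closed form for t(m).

Claim: t(m) = 2^m + 2.

Base case: t(0) = 3, and 2^0 + 2 = 1 + 2 = 3.
Assume t(k) = 2^k + 2 for some k ≥ 0.
Then t(k+1) = 2t(k) − 2 = 2·(2^k + 2) − 2 = 2^{k+1} + 4 − 2 = 2^{k+1} + 2.
This completes the inductive step, so t(m) = 2^m + 2 for all m ≥ 0.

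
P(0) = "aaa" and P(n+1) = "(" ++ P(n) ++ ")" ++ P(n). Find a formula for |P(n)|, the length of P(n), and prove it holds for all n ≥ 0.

Claim: |P(n)| = 5·2^n − 2.

Base case: |P(0)| = 3, and 5·2^0 − 2 = 3.
Assume |P(k)| = 5·2^k − 2.
Then |P(k+1)| = 1 + |P(k)| + 1 + |P(k)| = 2|P(k)| + 2 = 2(5·2^k − 2) + 2 = 5·2^{k+1} − 4 + 2 = 5·2^{k+1} − 2.
By induction, |P(n)| = 5·2^n − 2 for all n ≥ 0.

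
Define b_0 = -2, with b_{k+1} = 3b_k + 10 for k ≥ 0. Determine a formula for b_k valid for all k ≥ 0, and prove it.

Claim: b_k = 3^{k+1} − 5.

Base case: b_0 = -2, and 3^{0+1} − 5 = 3 − 5 = -2.
Assume b_r = 3^{r+1} − 5 for some r ≥ 0.
Then b_{r+1} = 3b_r + 10 = 3·(3^{r+1} − 5) + 10 = 3^{r+2} − 15 + 10 = 3^{r+2} − 5.
Hence b_k = 3^{k+1} − 5 for every k ≥ 0, by induction.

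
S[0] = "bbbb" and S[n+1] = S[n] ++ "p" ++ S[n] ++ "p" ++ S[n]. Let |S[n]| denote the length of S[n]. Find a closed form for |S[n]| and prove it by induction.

Claim: |S[n]| = 5·3^n − 1.

Base case: |S[0]| = 4, and 5·3^0 − 1 = 4.
Assume |S[j]| = 5·3^j − 1.
Then |S[j+1]| = 3|S[j]| + 2 = 3(5·3^j − 1) + 2 = 5·3^{j+1} − 3 + 2 = 5·3^{j+1} − 1.
So the formula holds for j+1, and by induction |S[n]| = 5·3^n − 1 for all n ≥ 0.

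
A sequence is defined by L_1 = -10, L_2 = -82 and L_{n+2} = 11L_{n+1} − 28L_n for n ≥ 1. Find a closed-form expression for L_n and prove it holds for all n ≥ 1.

Claim: L_n = 4^n − 2·7^n.

Base cases: L_1 = -10 and 4^1 − 2·7^1 = -10; L_2 = -82 and 4^2 − 2·7^2 = -82.
Assume L_j = 4^j − 2·7^j for all 1 ≤ j ≤ m, where m ≥ 2.
Then L_{m+1} = 11L_m − 28L_{m−1} = 11·(4^m − 2·7^m) − 28·(4^{m−1} − 2·7^{m−1}) = (11·4 − 28)4^{m−1} − 2·(11·7 − 28)7^{m−1} = 16·4^{m−1} − 98·7^{m−1} = 4^{m+1} − 2·7^{m+1}.
This completes the inductive step, so L_n = 4^n − 2·7^n for all n ≥ 1.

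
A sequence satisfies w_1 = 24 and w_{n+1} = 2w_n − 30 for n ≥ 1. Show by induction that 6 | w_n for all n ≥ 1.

Base case: w_1 = 24 = 6·4, so 6 | w_1.
Assume 6 | w_j, so w_j = 6t for some integer t.
Then w_{j+1} = 2w_j − 30 = 2·(6t) − 30 = 6(2t − 5), so 6 | w_{j+1}.
So the property holds for j+1, and by induction 6 | w_n for all n ≥ 1.

6 | w_n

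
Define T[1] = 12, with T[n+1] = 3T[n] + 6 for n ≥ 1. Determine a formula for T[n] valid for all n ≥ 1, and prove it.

Claim: T[n] = 5·3^n − 3.

Base case: T[1] = 12, and 5·3^1 − 3 = 15 − 3 = 12.
Assume T[m] = 5·3^m − 3 for some m ≥ 1.
Then T[m+1] = 3T[m] + 6 = 3·(5·3^m − 3) + 6 = 15·3^m − 9 + 6 = 5·3^{m+1} − 3.
By induction, T[n] = 5·3^n − 3 for all n ≥ 1.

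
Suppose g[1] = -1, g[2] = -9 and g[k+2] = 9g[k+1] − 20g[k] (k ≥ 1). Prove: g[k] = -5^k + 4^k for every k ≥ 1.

Base cases: g[1] = -1 and -5^1 + 4^1 = -1; g[2] = -9 and -5^2 + 4^2 = -9.
Assume g[i] = -5^i + 4^i for all 1 ≤ i ≤ j, where j ≥ 2.
Then g[j+1] = 9g[j] − 20g[j−1] = 9·(-5^j + 4^j) − 20·(-5^{j−1} + 4^{j−1}) = -(9·5 − 20)5^{j−1} + (9·4 − 20)4^{j−1} = -25·5^{j−1} + 16·4^{j−1} = -5^{j+1} + 4^{j+1}.
This completes the inductive step, so g[k] = -5^k + 4^k for all k ≥ 1.

g[k] = -5^k + 4^k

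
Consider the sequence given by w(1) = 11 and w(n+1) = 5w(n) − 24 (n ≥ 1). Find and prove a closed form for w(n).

Claim: w(n) = 5^n + 6.

Base case: w(1) = 11, and 5^1 + 6 = 5 + 6 = 11.
Assume w(m) = 5^m + 6 for some m ≥ 1.
Then w(m+1) = 5w(m) − 24 = 5·(5^m + 6) − 24 = 5^{m+1} + 30 − 24 = 5^{m+1} + 6.
So the formula holds for m+1, and by induction w(n) = 5^n + 6 for all n ≥ 1.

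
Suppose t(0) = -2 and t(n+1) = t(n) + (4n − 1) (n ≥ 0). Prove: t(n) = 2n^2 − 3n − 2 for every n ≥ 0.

Base case: t(0) = -2, and 2·0^2 − 3·0 − 2 = -2.
Assume t(r) = 2r^2 − 3r − 2.
Then t(r+1) = t(r) + (4r − 1) = (2r^2 − 3r − 2) + (4r − 1) = 2r^2 + r − 3,
and 2·(r+1)^2 − 3·(r+1) − 2 = 2r^2 + r − 3.
Hence t(n) = 2n^2 − 3n − 2 for every n ≥ 0, by induction.

t(n) = 2n^2 − 3n − 2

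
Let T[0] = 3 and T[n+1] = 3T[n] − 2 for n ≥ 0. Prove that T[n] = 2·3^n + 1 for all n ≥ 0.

Base case: T[0] = 3, and 2·3^0 + 1 = 2 + 1 = 3.
Assume T[r] = 2·3^r + 1 for some r ≥ 0.
Then T[r+1] = 3T[r] − 2 = 3·(2·3^r + 1) − 2 = 6·3^r + 3 − 2 = 2·3^{r+1} + 1.
This completes the inductive step, so T[n] = 2·3^n + 1 for all n ≥ 0.

T[n] = 2·3^n + 1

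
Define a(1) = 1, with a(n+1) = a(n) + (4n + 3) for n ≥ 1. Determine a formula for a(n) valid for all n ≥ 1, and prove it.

Claim: a(n) = 2n^2 + n − 2.

Base case: a(1) = 1, and 2·1^2 + 1 − 2 = 1.
Assume a(m) = 2m^2 + m − 2.
Then a(m+1) = a(m) + (4m + 3) = (2m^2 + m − 2) + (4m + 3) = 2m^2 + 5m + 1,
and 2·(m+1)^2 + (m+1) − 2 = 2m^2 + 5m + 1.
Hence a(n) = 2n^2 + n − 2 for every n ≥ 1, by induction.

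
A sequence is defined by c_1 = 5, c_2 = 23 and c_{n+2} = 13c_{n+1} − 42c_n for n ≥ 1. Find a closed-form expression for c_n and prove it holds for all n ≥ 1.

Claim: c_n = -7^n + 2·6^n.

Base cases: c_1 = 5 and -7^1 + 2·6^1 = 5; c_2 = 23 and -7^2 + 2·6^2 = 23.
Assume c_j = -7^j + 2·6^j for all 1 ≤ j ≤ r, where r ≥ 2.
Then c_{r+1} = 13c_r − 42c_{r−1} = 13·(-7^r + 2·6^r) − 42·(-7^{r−1} + 2·6^{r−1}) = -(13·7 − 42)7^{r−1} + 2·(13·6 − 42)6^{r−1} = -49·7^{r−1} + 72·6^{r−1} = -7^{r+1} + 2·6^{r+1}.
This completes the inductive step, so c_n = -7^n + 2·6^n for all n ≥ 1.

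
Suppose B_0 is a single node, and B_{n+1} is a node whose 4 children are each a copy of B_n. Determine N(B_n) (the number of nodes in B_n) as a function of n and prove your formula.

Claim: N(B_n) = (4^{n+1} − 1)/3.

Base case: N(B_0) = 1, and (4^{0+1} − 1)/3 = 1.
Assume N(B_m) = (4^{m+1} − 1)/3.
Then N(B_{m+1}) = 1 + 4N(B_m) = 1 + 4·(4^{m+1} − 1)/3 = 1 + (4^{m+2} − 4)/3 = (3 + 4^{m+2} − 4)/3 = (4^{m+2} − 1)/3.
By induction, N(B_n) = (4^{n+1} − 1)/3 for all n ≥ 0.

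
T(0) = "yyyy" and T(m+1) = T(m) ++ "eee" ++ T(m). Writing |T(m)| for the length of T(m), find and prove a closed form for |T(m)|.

Claim: |T(m)| = 7·2^m − 3.

Base case: |T(0)| = 4, and 7·2^0 − 3 = 4.
Assume |T(r)| = 7·2^r − 3.
Then |T(r+1)| = |T(r)| + 3 + |T(r)| = 2|T(r)| + 3 = 2(7·2^r − 3) + 3 = 7·2^{r+1} − 6 + 3 = 7·2^{r+1} − 3.
Hence |T(m)| = 7·2^m − 3 for every m ≥ 0, by induction.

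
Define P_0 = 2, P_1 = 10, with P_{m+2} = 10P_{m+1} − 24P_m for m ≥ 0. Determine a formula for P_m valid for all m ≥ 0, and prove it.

Claim: P_m = 6^m + 4^m.

Base cases: P_0 = 2 and 6^0 + 4^0 = 2; P_1 = 10 and 6^1 + 4^1 = 10.
Assume P_i = 6^i + 4^i for all 0 ≤ i ≤ j, where j ≥ 1.
Then P_{j+1} = 10P_j − 24P_{j−1} = 10·(6^j + 4^j) − 24·(6^{j−1} + 4^{j−1}) = (10·6 − 24)6^{j−1} + (10·4 − 24)4^{j−1} = 36·6^{j−1} + 16·4^{j−1} = 6^{j+1} + 4^{j+1}.
Hence P_m = 6^m + 4^m for every m ≥ 0, by strong induction.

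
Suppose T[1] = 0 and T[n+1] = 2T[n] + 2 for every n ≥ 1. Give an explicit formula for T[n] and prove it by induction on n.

Claim: T[n] = 2^n − 2.

Base case: T[1] = 0, and 2^1 − 2 = 2 − 2 = 0.
Assume T[r] = 2^r − 2 for some r ≥ 1.
Then T[r+1] = 2T[r] + 2 = 2·(2^r − 2) + 2 = 2^{r+1} − 4 + 2 = 2^{r+1} − 2.
So the formula holds for r+1, and by induction T[n] = 2^n − 2 for all n ≥ 1.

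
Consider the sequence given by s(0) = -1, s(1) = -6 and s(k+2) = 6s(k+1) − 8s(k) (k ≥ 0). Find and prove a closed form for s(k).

Claim: s(k) = 2^k − 2·4^k.

Base cases: s(0) = -1 and 2^0 − 2·4^0 = -1; s(1) = -6 and 2^1 − 2·4^1 = -6.
Assume s(j) = 2^j − 2·4^j for all 0 ≤ j ≤ m, where m ≥ 1.
Then s(m+1) = 6s(m) − 8s(m−1) = 6·(2^m − 2·4^m) − 8·(2^{m−1} − 2·4^{m−1}) = (6·2 − 8)2^{m−1} − 2·(6·4 − 8)4^{m−1} = 4·2^{m−1} − 32·4^{m−1} = 2^{m+1} − 2·4^{m+1}.
So the formula holds for m+1, and by strong induction s(k) = 2^k − 2·4^k for all k ≥ 0.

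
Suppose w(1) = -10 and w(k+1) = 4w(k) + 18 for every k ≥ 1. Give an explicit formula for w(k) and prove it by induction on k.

Claim: w(k) = -4^k − 6.

Base case: w(1) = -10, and -4^1 − 6 = -4 − 6 = -10.
Assume w(j) = -4^j − 6 for some j ≥ 1.
Then w(j+1) = 4w(j) + 18 = 4·(-4^j − 6) + 18 = -4^{j+1} − 24 + 18 = -4^{j+1} − 6.
Hence w(k) = -4^k − 6 for every k ≥ 1, by induction.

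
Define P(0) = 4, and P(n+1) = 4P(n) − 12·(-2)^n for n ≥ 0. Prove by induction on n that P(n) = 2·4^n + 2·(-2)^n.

Base case: P(0) = 4, and 2·4^0 + 2·(-2)^0 = 2 + 2 = 4.
Assume P(m) = 2·4^m + 2·(-2)^m for some m ≥ 0.
Then P(m+1) = 4P(m) − 12·(-2)^m = 4·(2·4^m + 2·(-2)^m) − 12·(-2)^m = 2·4^{m+1} + 8·(-2)^m − 12·(-2)^m = 2·4^{m+1} − 4·(-2)^m = 2·4^{m+1} + 2·(-2)^{m+1}.
So the formula holds for m+1, and by induction P(n) = 2·4^n + 2·(-2)^n for all n ≥ 0.

P(n) = 2·4^n + 2·(-2)^n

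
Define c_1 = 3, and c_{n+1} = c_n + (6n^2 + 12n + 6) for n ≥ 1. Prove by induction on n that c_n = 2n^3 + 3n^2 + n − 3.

Base case: c_1 = 3, and 2·1^3 + 3·1^2 + 1 − 3 = 3.
Assume c_j = 2j^3 + 3j^2 + j − 3.
Then c_{j+1} = c_j + (6j^2 + 12j + 6) = (2j^3 + 3j^2 + j − 3) + (6j^2 + 12j + 6) = 2j^3 + 9j^2 + 13j + 3,
and 2·(j+1)^3 + 3·(j+1)^2 + (j+1) − 3 = 2j^3 + 9j^2 + 13j + 3.
Hence c_n = 2n^3 + 3n^2 + n − 3 for every n ≥ 1, by induction.

c_n = 2n^3 + 3n^2 + n − 3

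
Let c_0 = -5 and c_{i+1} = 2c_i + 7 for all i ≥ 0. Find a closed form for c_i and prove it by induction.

Claim: c_i = 2^{i+1} − 7.

Base case: c_0 = -5, and 2^{0+1} − 7 = 2 − 7 = -5.
Assume c_j = 2^{j+1} − 7 for some j ≥ 0.
Then c_{j+1} = 2c_j + 7 = 2·(2^{j+1} − 7) + 7 = 2^{j+2} − 14 + 7 = 2^{j+2} − 7.
So the formula holds for j+1, and by induction c_i = 2^{i+1} − 7 for all i ≥ 0.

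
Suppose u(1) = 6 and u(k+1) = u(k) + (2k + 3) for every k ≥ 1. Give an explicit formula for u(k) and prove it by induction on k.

Claim: u(k) = k^2 + 2k + 3.

Base case: u(1) = 6, and 1^2 + 2·1 + 3 = 6.
Assume u(r) = r^2 + 2r + 3.
Then u(r+1) = u(r) + (2r + 3) = (r^2 + 2r + 3) + (2r + 3) = r^2 + 4r + 6,
and (r+1)^2 + 2·(r+1) + 3 = r^2 + 4r + 6.
By induction, u(k) = k^2 + 2k + 3 for all k ≥ 1.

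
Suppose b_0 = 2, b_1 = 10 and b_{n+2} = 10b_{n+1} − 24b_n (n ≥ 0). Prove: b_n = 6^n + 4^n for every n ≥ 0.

Base cases: b_0 = 2 and 6^0 + 4^0 = 2; b_1 = 10 and 6^1 + 4^1 = 10.
Assume b_j = 6^j + 4^j for all 0 ≤ j ≤ r, where r ≥ 1.
Then b_{r+1} = 10b_r − 24b_{r−1} = 10·(6^r + 4^r) − 24·(6^{r−1} + 4^{r−1}) = (10·6 − 24)6^{r−1} + (10·4 − 24)4^{r−1} = 36·6^{r−1} + 16·4^{r−1} = 6^{r+1} + 4^{r+1}.
So the formula holds for r+1, and by strong induction b_n = 6^n + 4^n for all n ≥ 0.

b_n = 6^n + 4^n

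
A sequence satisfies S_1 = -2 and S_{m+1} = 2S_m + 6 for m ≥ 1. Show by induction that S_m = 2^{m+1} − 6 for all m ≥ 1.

Base case: S_1 = -2, and 2^{1+1} − 6 = 4 − 6 = -2.
Assume S_j = 2^{j+1} − 6 for some j ≥ 1.
Then S_{j+1} = 2S_j + 6 = 2·(2^{j+1} − 6) + 6 = 2^{j+2} − 12 + 6 = 2^{j+2} − 6.
Hence S_m = 2^{m+1} − 6 for every m ≥ 1, by induction.

S_m = 2^{m+1} − 6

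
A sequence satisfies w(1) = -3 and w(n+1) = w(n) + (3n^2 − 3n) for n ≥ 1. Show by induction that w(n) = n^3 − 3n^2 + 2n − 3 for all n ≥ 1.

Base case: w(1) = -3, and 1^3 − 3·1^2 + 2·1 − 3 = -3.
Assume w(m) = m^3 − 3m^2 + 2m − 3.
Then w(m+1) = w(m) + (3m^2 − 3m) = (m^3 − 3m^2 + 2m − 3) + (3m^2 − 3m) = m^3 − m − 3,
and (m+1)^3 − 3·(m+1)^2 + 2·(m+1) − 3 = m^3 − m − 3.
By induction, w(n) = n^3 − 3n^2 + 2n − 3 for all n ≥ 1.

w(n) = n^3 − 3n^2 + 2n − 3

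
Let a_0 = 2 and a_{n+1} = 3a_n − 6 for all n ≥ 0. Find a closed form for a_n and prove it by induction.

Claim: a_n = -3^n + 3.

Base case: a_0 = 2, and -3^0 + 3 = -1 + 3 = 2.
Assume a_m = -3^m + 3 for some m ≥ 0.
Then a_{m+1} = 3a_m − 6 = 3·(-3^m + 3) − 6 = -3^{m+1} + 9 − 6 = -3^{m+1} + 3.
By induction, a_n = -3^n + 3 for all n ≥ 0.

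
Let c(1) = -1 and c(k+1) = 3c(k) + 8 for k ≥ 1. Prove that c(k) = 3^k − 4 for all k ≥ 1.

Base case: c(1) = -1, and 3^1 − 4 = 3 − 4 = -1.
Assume c(m) = 3^m − 4 for some m ≥ 1.
Then c(m+1) = 3c(m) + 8 = 3·(3^m − 4) + 8 = 3^{m+1} − 12 + 8 = 3^{m+1} − 4.
Hence c(k) = 3^k − 4 for every k ≥ 1, by induction.

c(k) = 3^k − 4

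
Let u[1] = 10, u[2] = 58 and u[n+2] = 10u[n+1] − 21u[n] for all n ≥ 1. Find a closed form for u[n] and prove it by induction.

Claim: u[n] = 3^n + 7^n.

Base cases: u[1] = 10 and 3^1 + 7^1 = 10; u[2] = 58 and 3^2 + 7^2 = 58.
Assume u[j] = 3^j + 7^j for all 1 ≤ j ≤ k, where k ≥ 2.
Then u[k+1] = 10u[k] − 21u[k−1] = 10·(3^k + 7^k) − 21·(3^{k−1} + 7^{k−1}) = (10·3 − 21)3^{k−1} + (10·7 − 21)7^{k−1} = 9·3^{k−1} + 49·7^{k−1} = 3^{k+1} + 7^{k+1}.
Hence u[n] = 3^n + 7^n for every n ≥ 1, by strong induction.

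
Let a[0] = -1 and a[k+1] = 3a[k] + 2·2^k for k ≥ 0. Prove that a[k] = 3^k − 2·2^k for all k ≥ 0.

Base case: a[0] = -1, and 3^0 − 2·2^0 = 1 − 2 = -1.
Assume a[m] = 3^m − 2·2^m for some m ≥ 0.
Then a[m+1] = 3a[m] + 2·2^m = 3·(3^m − 2·2^m) + 2·2^m = 3^{m+1} − 6·2^m + 2·2^m = 3^{m+1} − 4·2^m = 3^{m+1} − 2·2^{m+1}.
This completes the inductive step, so a[k] = 3^k − 2·2^k for all k ≥ 0.

a[k] = 3^k − 2·2^k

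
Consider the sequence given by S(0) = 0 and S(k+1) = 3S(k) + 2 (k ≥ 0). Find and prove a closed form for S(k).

Claim: S(k) = 3^k − 1.

Base case: S(0) = 0, and 3^0 − 1 = 1 − 1 = 0.
Assume S(r) = 3^r − 1 for some r ≥ 0.
Then S(r+1) = 3S(r) + 2 = 3·(3^r − 1) + 2 = 3^{r+1} − 3 + 2 = 3^{r+1} − 1.
This completes the inductive step, so S(k) = 3^k − 1 for all k ≥ 0.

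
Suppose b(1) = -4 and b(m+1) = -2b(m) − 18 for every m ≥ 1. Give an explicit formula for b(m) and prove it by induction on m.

Claim: b(m) = -(-2)^m − 6.

Base case: b(1) = -4, and -(-2)^1 − 6 = 2 − 6 = -4.
Assume b(k) = -(-2)^k − 6 for some k ≥ 1.
Then b(k+1) = -2b(k) − 18 = -2·(-(-2)^k − 6) − 18 = 2·(-2)^k + 12 − 18 = -(-2)^{k+1} − 6.
This completes the inductive step, so b(m) = -(-2)^m − 6 for all m ≥ 1.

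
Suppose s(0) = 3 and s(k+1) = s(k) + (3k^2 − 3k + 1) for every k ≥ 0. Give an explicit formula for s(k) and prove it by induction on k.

Claim: s(k) = k^3 − 3k^2 + 3k + 3.

Base case: s(0) = 3, and 0^3 − 3·0^2 + 3·0 + 3 = 3.
Assume s(r) = r^3 − 3r^2 + 3r + 3.
Then s(r+1) = s(r) + (3r^2 − 3r + 1) = (r^3 − 3r^2 + 3r + 3) + (3r^2 − 3r + 1) = r^3 + 4,
and (r+1)^3 − 3·(r+1)^2 + 3·(r+1) + 3 = r^3 + 4.
Hence s(k) = k^3 − 3k^2 + 3k + 3 for every k ≥ 0, by induction.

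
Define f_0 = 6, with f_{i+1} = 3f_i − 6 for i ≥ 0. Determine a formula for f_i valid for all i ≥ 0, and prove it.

Claim: f_i = 3^{i+1} + 3.

Base case: f_0 = 6, and 3^{0+1} + 3 = 3 + 3 = 6.
Assume f_m = 3^{m+1} + 3 for some m ≥ 0.
Then f_{m+1} = 3f_m − 6 = 3·(3^{m+1} + 3) − 6 = 3^{m+2} + 9 − 6 = 3^{m+2} + 3.
By induction, f_i = 3^{i+1} + 3 for all i ≥ 0.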